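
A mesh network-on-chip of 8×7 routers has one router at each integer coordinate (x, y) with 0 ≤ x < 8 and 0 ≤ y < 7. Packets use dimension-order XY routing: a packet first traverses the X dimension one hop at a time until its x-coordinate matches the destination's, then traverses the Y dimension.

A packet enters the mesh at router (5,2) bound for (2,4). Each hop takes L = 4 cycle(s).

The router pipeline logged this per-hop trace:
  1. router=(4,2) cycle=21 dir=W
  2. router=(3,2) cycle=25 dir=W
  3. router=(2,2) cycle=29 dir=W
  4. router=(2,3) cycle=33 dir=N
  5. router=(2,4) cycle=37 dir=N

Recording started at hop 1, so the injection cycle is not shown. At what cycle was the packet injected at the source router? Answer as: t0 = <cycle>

t0 = 17

cyc[1] = 21 and cyc[k] = t0 + k·L for every k.
Subtract one hop: t0 = 21 − 4 = 17.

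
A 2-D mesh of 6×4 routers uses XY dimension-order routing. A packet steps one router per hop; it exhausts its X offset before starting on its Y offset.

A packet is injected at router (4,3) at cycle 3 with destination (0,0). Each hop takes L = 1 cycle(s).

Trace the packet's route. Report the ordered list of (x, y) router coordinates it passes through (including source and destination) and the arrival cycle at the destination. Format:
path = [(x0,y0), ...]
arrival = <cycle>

[0] x=4 y=3 t=3
[1] x=3 y=3 t=4 →W
[2] x=2 y=3 t=5 →W
[3] x=1 y=3 t=6 →W
[4] x=0 y=3 t=7 →W
[5] x=0 y=2 t=8 →S
[6] x=0 y=1 t=9 →S
[7] x=0 y=0 t=10 →S

path = [(4,3), (3,3), (2,3), (1,3), (0,3), (0,2), (0,1), (0,0)]
arrival = 10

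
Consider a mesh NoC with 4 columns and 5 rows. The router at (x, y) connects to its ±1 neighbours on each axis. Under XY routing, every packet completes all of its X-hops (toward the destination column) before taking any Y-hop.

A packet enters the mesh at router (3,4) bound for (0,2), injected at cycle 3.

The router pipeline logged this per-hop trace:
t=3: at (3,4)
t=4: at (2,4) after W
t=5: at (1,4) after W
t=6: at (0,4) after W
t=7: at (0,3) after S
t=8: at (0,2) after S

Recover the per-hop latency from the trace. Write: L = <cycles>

Between hops 0 and 1 the cycle counter advances 4 − 3 = 1.
Per-hop latency L = Δcyc = 1.

L = 1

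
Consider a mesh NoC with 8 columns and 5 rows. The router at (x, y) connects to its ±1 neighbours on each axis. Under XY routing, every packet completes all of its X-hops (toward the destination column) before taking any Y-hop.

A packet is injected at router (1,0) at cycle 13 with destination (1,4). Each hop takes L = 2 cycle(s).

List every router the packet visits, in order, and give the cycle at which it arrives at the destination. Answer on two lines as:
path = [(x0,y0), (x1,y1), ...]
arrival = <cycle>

path = [(1,0), (1,1), (1,2), (1,3), (1,4)]
arrival = 21

hop 0: (1,0) @ cyc 13
hop 1: (1,1) @ cyc 15  [N]
hop 2: (1,2) @ cyc 17  [N]
hop 3: (1,3) @ cyc 19  [N]
hop 4: (1,4) @ cyc 21  [N]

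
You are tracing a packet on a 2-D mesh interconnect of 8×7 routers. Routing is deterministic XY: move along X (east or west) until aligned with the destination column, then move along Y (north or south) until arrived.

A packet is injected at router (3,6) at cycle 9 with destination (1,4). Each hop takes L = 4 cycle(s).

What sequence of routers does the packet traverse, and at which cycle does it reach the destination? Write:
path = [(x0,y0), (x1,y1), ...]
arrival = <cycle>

path = [(3,6), (2,6), (1,6), (1,5), (1,4)]
arrival = 25

hop 0: (3,6) @ cyc 9
hop 1: (2,6) @ cyc 13  [W]
hop 2: (1,6) @ cyc 17  [W]
hop 3: (1,5) @ cyc 21  [S]
hop 4: (1,4) @ cyc 25  [S]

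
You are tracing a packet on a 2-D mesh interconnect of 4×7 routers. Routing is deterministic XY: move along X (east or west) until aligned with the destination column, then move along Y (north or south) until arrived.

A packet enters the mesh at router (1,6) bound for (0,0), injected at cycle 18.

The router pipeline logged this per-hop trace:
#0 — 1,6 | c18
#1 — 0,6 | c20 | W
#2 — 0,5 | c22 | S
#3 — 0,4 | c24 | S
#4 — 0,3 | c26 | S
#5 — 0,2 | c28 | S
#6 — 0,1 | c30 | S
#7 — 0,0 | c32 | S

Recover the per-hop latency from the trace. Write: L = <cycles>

L = 2

Δcyc across hop 0→1: 20 − 18 = 2.
Per-hop latency L = Δcyc = 2.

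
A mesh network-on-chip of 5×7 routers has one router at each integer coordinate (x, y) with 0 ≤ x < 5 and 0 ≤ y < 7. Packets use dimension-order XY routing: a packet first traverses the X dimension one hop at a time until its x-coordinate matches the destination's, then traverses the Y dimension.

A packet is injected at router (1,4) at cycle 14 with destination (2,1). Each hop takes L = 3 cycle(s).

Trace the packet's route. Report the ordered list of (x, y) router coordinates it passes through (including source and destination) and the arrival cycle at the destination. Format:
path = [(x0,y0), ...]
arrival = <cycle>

path = [(1,4), (2,4), (2,3), (2,2), (2,1)]
arrival = 26

src (1,4)  cyc=14
E→(2,4)  cyc=17
S→(2,3)  cyc=20
S→(2,2)  cyc=23
S→(2,1)  cyc=26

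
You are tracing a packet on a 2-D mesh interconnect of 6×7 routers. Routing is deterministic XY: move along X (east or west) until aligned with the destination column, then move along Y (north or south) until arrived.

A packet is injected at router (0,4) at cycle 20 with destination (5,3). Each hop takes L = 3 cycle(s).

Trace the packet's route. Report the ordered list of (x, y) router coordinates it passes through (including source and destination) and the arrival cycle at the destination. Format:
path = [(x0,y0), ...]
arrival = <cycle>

#0 — 0,4 | c20
#1 — 1,4 | c23 | E
#2 — 2,4 | c26 | E
#3 — 3,4 | c29 | E
#4 — 4,4 | c32 | E
#5 — 5,4 | c35 | E
#6 — 5,3 | c38 | S

path = [(0,4), (1,4), (2,4), (3,4), (4,4), (5,4), (5,3)]
arrival = 38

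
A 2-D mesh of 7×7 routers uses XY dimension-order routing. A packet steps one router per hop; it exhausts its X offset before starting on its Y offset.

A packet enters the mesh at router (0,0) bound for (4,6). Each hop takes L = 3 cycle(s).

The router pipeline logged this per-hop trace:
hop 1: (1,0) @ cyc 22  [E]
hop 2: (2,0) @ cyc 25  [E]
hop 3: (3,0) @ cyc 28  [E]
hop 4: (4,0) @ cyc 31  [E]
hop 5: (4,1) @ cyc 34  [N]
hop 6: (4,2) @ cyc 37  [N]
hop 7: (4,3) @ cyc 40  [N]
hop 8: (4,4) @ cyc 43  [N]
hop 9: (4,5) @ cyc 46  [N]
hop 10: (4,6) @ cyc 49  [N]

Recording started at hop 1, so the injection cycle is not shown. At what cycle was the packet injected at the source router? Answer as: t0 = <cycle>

cyc[1] = 22 and cyc[k] = t0 + k·L for every k.
Therefore t0 = 22 − L = 19.

t0 = 19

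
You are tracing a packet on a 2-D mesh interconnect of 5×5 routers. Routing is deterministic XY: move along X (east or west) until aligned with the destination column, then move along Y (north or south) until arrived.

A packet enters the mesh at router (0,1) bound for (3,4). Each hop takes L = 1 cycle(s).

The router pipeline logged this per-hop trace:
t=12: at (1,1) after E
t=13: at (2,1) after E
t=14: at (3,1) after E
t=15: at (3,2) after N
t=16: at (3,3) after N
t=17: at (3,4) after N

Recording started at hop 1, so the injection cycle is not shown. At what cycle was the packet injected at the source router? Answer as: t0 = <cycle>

At hop 1 the cycle is 12; in general cyc_k = t0 + kL.
So t0 = 12 − 1·1 = 11.

t0 = 11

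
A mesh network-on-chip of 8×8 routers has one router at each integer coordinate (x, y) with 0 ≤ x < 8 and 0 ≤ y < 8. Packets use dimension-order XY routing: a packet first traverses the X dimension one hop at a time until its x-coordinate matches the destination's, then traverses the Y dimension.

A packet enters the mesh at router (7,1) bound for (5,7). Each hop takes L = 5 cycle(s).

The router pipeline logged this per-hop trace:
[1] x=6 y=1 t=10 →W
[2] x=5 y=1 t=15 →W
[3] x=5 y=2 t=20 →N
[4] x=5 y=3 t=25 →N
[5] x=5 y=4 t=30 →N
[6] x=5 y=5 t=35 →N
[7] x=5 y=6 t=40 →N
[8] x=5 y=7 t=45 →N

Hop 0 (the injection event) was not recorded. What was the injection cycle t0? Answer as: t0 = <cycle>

t0 = 5

cyc[1] = 10 and cyc[k] = t0 + k·L for every k.
t0 = cyc[1] − L = 10 − 5 = 5.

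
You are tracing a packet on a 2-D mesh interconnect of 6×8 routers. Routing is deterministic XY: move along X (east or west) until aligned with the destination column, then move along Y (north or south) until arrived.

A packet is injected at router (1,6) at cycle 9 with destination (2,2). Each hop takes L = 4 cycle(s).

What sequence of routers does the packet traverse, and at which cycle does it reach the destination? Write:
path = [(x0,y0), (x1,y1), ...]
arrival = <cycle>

path = [(1,6), (2,6), (2,5), (2,4), (2,3), (2,2)]
arrival = 29

src (1,6)  cyc=9
E→(2,6)  cyc=13
S→(2,5)  cyc=17
S→(2,4)  cyc=21
S→(2,3)  cyc=25
S→(2,2)  cyc=29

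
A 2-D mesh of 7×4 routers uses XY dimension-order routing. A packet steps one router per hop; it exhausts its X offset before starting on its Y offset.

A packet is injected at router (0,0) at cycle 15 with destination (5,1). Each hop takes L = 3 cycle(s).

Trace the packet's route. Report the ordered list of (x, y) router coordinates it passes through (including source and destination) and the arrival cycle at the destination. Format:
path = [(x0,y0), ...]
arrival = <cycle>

  0. router=(0,0) cycle=15 (inject)
  1. router=(1,0) cycle=18 dir=E
  2. router=(2,0) cycle=21 dir=E
  3. router=(3,0) cycle=24 dir=E
  4. router=(4,0) cycle=27 dir=E
  5. router=(5,0) cycle=30 dir=E
  6. router=(5,1) cycle=33 dir=N

path = [(0,0), (1,0), (2,0), (3,0), (4,0), (5,0), (5,1)]
arrival = 33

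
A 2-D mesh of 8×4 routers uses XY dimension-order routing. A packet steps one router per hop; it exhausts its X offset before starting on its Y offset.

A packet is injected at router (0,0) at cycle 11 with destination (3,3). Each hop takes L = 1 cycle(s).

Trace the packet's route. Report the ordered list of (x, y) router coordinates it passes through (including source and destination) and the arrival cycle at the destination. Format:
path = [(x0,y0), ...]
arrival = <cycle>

path = [(0,0), (1,0), (2,0), (3,0), (3,1), (3,2), (3,3)]
arrival = 17

hop 0: (0,0) @ cyc 11
hop 1: (1,0) @ cyc 12  [E]
hop 2: (2,0) @ cyc 13  [E]
hop 3: (3,0) @ cyc 14  [E]
hop 4: (3,1) @ cyc 15  [N]
hop 5: (3,2) @ cyc 16  [N]
hop 6: (3,3) @ cyc 17  [N]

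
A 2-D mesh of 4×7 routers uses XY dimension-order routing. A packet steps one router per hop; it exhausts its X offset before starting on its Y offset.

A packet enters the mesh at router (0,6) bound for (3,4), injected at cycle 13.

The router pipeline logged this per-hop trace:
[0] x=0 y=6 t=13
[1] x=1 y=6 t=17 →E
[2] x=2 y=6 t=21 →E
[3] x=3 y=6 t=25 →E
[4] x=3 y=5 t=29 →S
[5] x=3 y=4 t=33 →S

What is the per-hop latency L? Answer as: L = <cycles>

L = 4

From hop 0 (13) to hop 1 (17): +4 cycles.
One hop costs L cycles, so L = 4.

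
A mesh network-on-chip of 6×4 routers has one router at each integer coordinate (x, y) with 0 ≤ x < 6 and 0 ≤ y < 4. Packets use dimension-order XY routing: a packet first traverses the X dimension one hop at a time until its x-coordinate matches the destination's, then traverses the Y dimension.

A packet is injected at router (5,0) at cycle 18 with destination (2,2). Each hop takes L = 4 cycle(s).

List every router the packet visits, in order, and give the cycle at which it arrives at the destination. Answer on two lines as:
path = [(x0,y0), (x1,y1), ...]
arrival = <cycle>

path = [(5,0), (4,0), (3,0), (2,0), (2,1), (2,2)]
arrival = 38

src (5,0)  cyc=18
W→(4,0)  cyc=22
W→(3,0)  cyc=26
W→(2,0)  cyc=30
N→(2,1)  cyc=34
N→(2,2)  cyc=38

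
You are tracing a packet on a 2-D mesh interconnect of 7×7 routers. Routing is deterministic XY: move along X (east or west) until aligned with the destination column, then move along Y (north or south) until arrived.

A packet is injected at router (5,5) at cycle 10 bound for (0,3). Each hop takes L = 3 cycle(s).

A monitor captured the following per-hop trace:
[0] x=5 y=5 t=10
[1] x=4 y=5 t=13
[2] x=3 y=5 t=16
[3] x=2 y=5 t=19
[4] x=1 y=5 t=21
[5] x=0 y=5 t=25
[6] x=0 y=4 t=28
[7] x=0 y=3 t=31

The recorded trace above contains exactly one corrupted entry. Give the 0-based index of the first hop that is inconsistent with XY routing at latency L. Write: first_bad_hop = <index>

first_bad_hop = 4

  1: Δx=-1 Δy=+0 Δt=3 [ok]
  2: Δx=-1 Δy=+0 Δt=3 [ok]
  3: Δx=-1 Δy=+0 Δt=3 [ok]
  4: Δx=-1 Δy=+0 Δt=2 [BAD: Δcyc=2≠L]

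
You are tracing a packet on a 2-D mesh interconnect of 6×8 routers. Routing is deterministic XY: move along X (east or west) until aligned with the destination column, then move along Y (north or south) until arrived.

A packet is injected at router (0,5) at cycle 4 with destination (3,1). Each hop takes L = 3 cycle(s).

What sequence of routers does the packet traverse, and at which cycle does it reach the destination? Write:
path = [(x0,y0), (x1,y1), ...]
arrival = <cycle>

t=4: at (0,5)
t=7: at (1,5) after E
t=10: at (2,5) after E
t=13: at (3,5) after E
t=16: at (3,4) after S
t=19: at (3,3) after S
t=22: at (3,2) after S
t=25: at (3,1) after S

path = [(0,5), (1,5), (2,5), (3,5), (3,4), (3,3), (3,2), (3,1)]
arrival = 25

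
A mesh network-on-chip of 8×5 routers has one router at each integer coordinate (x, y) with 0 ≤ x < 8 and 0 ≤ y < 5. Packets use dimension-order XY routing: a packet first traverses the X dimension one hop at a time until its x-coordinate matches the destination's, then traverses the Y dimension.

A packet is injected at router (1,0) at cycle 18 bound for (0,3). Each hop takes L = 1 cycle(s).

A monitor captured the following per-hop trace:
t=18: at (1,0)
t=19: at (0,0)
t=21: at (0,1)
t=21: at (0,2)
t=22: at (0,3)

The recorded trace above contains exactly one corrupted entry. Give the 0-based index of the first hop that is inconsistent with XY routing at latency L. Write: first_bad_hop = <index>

check 1→ d=(-1,0) cyc+1: ok
check 2→ d=(0,1) cyc+2: BAD: Δcyc=2≠L

first_bad_hop = 2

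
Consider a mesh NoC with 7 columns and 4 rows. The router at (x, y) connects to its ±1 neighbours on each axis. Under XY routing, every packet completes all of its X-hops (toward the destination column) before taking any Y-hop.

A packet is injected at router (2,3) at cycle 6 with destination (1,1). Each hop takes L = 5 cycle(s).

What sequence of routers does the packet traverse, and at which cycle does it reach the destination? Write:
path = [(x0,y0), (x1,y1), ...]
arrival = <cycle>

path = [(2,3), (1,3), (1,2), (1,1)]
arrival = 21

[0] x=2 y=3 t=6
[1] x=1 y=3 t=11 →W
[2] x=1 y=2 t=16 →S
[3] x=1 y=1 t=21 →S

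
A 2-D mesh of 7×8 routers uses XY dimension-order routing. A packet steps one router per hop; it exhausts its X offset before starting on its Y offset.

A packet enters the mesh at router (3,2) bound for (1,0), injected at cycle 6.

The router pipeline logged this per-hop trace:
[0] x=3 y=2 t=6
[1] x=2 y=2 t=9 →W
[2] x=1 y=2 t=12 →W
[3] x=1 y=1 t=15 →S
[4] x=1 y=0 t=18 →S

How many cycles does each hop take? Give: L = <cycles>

From hop 0 (6) to hop 1 (9): +3 cycles.
That increment is L by definition: L = 3.

L = 3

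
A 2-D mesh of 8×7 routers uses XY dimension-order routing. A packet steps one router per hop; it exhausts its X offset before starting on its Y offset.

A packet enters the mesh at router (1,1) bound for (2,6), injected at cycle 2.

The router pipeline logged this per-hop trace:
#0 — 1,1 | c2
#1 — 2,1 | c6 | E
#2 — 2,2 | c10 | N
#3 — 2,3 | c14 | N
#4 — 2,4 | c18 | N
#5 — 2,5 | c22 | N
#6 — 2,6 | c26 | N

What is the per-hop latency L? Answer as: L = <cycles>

From hop 0 (2) to hop 1 (6): +4 cycles.
Per-hop latency L = Δcyc = 4.

L = 4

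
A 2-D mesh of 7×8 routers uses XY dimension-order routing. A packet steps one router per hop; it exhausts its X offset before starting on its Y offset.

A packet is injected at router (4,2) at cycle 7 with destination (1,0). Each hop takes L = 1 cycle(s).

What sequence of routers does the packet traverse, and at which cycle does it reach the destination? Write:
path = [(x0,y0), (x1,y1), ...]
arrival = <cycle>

  0. router=(4,2) cycle=7 (inject)
  1. router=(3,2) cycle=8 dir=W
  2. router=(2,2) cycle=9 dir=W
  3. router=(1,2) cycle=10 dir=W
  4. router=(1,1) cycle=11 dir=S
  5. router=(1,0) cycle=12 dir=S

path = [(4,2), (3,2), (2,2), (1,2), (1,1), (1,0)]
arrival = 12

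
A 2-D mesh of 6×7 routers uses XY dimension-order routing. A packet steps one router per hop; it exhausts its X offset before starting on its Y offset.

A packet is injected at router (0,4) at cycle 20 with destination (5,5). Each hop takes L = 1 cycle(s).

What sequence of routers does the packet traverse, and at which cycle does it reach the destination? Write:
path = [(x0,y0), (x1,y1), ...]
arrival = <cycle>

t=20: at (0,4)
t=21: at (1,4) after E
t=22: at (2,4) after E
t=23: at (3,4) after E
t=24: at (4,4) after E
t=25: at (5,4) after E
t=26: at (5,5) after N

path = [(0,4), (1,4), (2,4), (3,4), (4,4), (5,4), (5,5)]
arrival = 26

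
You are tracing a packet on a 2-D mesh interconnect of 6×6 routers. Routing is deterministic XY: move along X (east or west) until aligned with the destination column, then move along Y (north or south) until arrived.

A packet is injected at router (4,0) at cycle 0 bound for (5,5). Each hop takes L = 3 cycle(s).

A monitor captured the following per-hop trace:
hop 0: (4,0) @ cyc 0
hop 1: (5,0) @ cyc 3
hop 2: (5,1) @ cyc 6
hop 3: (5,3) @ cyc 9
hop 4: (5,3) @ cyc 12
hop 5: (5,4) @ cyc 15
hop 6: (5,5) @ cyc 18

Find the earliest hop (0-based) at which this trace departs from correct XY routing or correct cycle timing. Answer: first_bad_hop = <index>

first_bad_hop = 3

[1] (+1,+0) / 3c ⇒ ok
[2] (+0,+1) / 3c ⇒ ok
[3] (+0,+2) / 3c ⇒ BAD: non-unit step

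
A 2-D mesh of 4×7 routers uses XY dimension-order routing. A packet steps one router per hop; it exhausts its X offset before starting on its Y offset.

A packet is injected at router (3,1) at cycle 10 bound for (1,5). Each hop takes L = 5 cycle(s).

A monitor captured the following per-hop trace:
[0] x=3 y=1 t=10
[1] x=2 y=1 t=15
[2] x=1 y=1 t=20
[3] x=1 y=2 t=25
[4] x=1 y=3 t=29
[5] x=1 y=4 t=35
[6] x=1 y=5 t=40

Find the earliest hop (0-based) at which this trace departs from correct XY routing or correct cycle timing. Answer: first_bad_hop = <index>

hop 1: step (-1,+0), +5 cyc — ok
hop 2: step (-1,+0), +5 cyc — ok
hop 3: step (+0,+1), +5 cyc — ok
hop 4: step (+0,+1), +4 cyc — BAD: Δcyc=4≠L

first_bad_hop = 4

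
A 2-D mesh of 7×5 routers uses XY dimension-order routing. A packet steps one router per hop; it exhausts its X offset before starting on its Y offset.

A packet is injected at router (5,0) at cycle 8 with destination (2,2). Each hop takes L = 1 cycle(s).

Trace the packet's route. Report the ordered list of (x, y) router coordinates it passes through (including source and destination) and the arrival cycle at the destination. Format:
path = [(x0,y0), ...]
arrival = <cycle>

path = [(5,0), (4,0), (3,0), (2,0), (2,1), (2,2)]
arrival = 13

#0 — 5,0 | c8
#1 — 4,0 | c9 | W
#2 — 3,0 | c10 | W
#3 — 2,0 | c11 | W
#4 — 2,1 | c12 | N
#5 — 2,2 | c13 | N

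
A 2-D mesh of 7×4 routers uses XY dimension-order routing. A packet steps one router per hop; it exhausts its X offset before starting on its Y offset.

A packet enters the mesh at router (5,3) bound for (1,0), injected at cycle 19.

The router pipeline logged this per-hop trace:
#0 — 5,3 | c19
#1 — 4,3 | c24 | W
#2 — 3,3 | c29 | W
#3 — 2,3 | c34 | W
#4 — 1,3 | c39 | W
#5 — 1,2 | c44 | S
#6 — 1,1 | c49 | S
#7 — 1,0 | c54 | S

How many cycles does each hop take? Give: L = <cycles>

cyc[1] − cyc[0] = 24 − 19 = 5.
One hop costs L cycles, so L = 5.

L = 5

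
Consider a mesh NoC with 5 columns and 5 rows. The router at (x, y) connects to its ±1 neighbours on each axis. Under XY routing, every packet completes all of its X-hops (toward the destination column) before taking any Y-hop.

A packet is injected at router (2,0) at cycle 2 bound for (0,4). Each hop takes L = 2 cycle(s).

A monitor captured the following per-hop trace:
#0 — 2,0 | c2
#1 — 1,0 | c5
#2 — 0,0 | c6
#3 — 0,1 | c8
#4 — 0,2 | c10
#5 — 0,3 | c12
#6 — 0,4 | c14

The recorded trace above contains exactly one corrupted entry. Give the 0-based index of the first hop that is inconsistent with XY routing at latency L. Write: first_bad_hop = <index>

first_bad_hop = 1

check 1→ d=(-1,0) cyc+3: BAD: Δcyc=3≠L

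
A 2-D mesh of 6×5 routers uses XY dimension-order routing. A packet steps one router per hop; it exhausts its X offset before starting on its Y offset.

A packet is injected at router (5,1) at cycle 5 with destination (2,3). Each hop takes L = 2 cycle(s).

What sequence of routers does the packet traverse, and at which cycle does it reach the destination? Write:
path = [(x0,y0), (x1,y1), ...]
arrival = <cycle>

hop 0: (5,1) @ cyc 5
hop 1: (4,1) @ cyc 7  [W]
hop 2: (3,1) @ cyc 9  [W]
hop 3: (2,1) @ cyc 11  [W]
hop 4: (2,2) @ cyc 13  [N]
hop 5: (2,3) @ cyc 15  [N]

path = [(5,1), (4,1), (3,1), (2,1), (2,2), (2,3)]
arrival = 15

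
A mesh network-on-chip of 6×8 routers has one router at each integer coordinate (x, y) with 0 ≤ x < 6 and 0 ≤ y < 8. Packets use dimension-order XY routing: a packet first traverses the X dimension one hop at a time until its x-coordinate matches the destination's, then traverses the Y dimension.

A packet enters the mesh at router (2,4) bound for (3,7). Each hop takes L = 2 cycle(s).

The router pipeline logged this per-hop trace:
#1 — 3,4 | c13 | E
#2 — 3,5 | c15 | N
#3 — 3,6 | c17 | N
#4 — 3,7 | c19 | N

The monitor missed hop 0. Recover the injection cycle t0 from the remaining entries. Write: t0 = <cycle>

Hop 1 reached at cycle 13; hop k is at t0 + k·L.
So t0 = 13 − 1·2 = 11.

t0 = 11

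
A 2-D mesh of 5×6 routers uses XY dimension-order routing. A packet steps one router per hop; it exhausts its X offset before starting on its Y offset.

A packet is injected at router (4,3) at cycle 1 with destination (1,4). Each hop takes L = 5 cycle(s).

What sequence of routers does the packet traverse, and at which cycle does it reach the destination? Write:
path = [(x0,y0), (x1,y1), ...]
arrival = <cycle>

hop 0: (4,3) @ cyc 1
hop 1: (3,3) @ cyc 6  [W]
hop 2: (2,3) @ cyc 11  [W]
hop 3: (1,3) @ cyc 16  [W]
hop 4: (1,4) @ cyc 21  [N]

path = [(4,3), (3,3), (2,3), (1,3), (1,4)]
arrival = 21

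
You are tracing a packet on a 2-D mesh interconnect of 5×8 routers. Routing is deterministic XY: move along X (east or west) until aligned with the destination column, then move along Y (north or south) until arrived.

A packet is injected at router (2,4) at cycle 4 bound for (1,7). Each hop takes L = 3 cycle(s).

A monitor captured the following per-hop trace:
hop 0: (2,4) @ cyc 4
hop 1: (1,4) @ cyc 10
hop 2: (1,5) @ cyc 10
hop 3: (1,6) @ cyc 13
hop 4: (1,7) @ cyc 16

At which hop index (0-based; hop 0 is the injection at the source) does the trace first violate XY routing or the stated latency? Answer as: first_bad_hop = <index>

first_bad_hop = 1

hop 1: step (-1,+0), +6 cyc — BAD: Δcyc=6≠L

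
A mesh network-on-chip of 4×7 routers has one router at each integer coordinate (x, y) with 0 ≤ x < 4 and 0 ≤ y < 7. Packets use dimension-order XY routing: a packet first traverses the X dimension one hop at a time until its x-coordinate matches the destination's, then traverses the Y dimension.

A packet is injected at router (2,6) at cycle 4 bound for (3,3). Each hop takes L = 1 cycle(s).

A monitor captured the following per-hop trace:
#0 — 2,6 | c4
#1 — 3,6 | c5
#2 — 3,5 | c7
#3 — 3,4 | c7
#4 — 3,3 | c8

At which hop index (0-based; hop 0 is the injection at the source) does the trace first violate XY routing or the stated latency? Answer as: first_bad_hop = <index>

[1] (+1,+0) / 1c ⇒ ok
[2] (+0,-1) / 2c ⇒ BAD: Δcyc=2≠L

first_bad_hop = 2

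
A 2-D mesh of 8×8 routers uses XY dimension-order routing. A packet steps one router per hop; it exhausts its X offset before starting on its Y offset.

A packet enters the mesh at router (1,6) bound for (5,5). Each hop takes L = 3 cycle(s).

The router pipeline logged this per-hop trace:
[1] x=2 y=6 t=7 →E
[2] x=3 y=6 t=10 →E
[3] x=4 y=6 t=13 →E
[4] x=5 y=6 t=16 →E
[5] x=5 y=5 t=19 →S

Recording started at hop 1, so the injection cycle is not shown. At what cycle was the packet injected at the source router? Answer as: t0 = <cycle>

The first recorded entry is hop 1 at cycle 7.
t0 = cyc[1] − L = 7 − 3 = 4.

t0 = 4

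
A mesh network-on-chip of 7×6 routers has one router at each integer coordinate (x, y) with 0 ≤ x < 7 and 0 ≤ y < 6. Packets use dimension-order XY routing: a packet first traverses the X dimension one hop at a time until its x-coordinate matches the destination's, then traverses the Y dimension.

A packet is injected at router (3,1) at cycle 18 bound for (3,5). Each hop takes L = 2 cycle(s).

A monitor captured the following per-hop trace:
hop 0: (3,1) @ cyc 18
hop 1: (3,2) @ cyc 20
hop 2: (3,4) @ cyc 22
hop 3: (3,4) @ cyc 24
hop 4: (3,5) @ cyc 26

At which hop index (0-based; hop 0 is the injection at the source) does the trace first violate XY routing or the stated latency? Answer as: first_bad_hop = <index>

check 1→ d=(0,1) cyc+2: ok
check 2→ d=(0,2) cyc+2: BAD: non-unit step

first_bad_hop = 2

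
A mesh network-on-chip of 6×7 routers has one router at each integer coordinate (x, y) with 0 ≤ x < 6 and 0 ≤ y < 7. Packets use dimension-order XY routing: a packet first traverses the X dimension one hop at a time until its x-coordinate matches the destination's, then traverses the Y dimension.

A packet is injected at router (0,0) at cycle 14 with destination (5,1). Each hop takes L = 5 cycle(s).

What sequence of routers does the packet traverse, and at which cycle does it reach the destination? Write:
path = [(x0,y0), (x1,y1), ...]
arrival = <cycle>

src (0,0)  cyc=14
E→(1,0)  cyc=19
E→(2,0)  cyc=24
E→(3,0)  cyc=29
E→(4,0)  cyc=34
E→(5,0)  cyc=39
N→(5,1)  cyc=44

path = [(0,0), (1,0), (2,0), (3,0), (4,0), (5,0), (5,1)]
arrival = 44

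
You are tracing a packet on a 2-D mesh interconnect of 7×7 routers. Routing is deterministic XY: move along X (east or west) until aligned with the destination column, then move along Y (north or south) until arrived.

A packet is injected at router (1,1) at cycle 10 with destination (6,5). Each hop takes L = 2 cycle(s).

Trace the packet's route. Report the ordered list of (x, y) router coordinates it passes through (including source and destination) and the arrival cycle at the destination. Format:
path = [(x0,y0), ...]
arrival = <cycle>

#0 — 1,1 | c10
#1 — 2,1 | c12 | E
#2 — 3,1 | c14 | E
#3 — 4,1 | c16 | E
#4 — 5,1 | c18 | E
#5 — 6,1 | c20 | E
#6 — 6,2 | c22 | N
#7 — 6,3 | c24 | N
#8 — 6,4 | c26 | N
#9 — 6,5 | c28 | N

path = [(1,1), (2,1), (3,1), (4,1), (5,1), (6,1), (6,2), (6,3), (6,4), (6,5)]
arrival = 28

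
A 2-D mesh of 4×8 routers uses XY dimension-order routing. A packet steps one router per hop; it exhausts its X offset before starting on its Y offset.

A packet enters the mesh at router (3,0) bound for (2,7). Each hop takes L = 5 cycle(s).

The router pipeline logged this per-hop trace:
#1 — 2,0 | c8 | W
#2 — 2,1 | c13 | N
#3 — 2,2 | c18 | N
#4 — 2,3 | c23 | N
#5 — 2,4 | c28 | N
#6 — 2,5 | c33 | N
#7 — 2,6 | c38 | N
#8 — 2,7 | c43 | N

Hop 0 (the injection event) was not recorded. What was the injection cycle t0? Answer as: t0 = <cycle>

t0 = 3

Hop 1 reached at cycle 8; hop k is at t0 + k·L.
So t0 = 8 − 1·5 = 3.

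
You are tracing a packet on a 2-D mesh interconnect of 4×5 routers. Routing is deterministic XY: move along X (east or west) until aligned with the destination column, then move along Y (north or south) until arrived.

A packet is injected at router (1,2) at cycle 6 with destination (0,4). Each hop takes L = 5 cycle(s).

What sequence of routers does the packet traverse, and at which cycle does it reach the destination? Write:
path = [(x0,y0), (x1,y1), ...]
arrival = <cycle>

path = [(1,2), (0,2), (0,3), (0,4)]
arrival = 21

src (1,2)  cyc=6
W→(0,2)  cyc=11
N→(0,3)  cyc=16
N→(0,4)  cyc=21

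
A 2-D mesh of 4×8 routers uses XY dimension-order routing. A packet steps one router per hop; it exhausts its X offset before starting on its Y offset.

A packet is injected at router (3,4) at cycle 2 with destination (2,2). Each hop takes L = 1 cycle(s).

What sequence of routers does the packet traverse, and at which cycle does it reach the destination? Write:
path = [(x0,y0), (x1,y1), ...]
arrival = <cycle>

path = [(3,4), (2,4), (2,3), (2,2)]
arrival = 5

src (3,4)  cyc=2
W→(2,4)  cyc=3
S→(2,3)  cyc=4
S→(2,2)  cyc=5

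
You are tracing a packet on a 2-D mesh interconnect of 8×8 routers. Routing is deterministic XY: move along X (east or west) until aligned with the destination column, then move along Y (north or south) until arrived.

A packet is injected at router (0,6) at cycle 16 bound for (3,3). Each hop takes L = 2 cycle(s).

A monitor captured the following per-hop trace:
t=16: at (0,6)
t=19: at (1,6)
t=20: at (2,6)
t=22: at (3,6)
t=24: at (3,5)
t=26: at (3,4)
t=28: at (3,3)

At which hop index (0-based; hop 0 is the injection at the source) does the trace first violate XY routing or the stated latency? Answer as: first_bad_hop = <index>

first_bad_hop = 1

hop 1: step (+1,+0), +3 cyc — BAD: Δcyc=3≠L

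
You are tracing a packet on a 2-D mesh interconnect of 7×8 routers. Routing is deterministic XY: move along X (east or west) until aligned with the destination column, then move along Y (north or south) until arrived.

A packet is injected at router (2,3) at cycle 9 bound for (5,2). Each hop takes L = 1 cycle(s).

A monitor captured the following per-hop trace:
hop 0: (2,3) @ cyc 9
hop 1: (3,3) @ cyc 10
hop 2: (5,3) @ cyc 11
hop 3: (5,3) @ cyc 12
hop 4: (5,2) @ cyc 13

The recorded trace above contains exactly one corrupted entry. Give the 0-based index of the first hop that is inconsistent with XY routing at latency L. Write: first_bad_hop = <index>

first_bad_hop = 2

hop 1: step (+1,+0), +1 cyc — ok
hop 2: step (+2,+0), +1 cyc — BAD: non-unit step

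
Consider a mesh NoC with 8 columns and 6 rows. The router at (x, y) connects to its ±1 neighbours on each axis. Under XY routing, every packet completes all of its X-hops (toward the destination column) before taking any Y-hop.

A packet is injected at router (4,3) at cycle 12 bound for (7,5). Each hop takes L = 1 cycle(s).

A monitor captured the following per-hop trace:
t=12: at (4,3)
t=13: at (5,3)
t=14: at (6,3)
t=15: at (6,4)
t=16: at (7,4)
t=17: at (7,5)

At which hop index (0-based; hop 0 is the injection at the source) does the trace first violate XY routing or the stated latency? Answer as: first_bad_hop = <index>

hop 1: step (+1,+0), +1 cyc — ok
hop 2: step (+1,+0), +1 cyc — ok
hop 3: step (+0,+1), +1 cyc — BAD: Y-move but x=6≠7

first_bad_hop = 3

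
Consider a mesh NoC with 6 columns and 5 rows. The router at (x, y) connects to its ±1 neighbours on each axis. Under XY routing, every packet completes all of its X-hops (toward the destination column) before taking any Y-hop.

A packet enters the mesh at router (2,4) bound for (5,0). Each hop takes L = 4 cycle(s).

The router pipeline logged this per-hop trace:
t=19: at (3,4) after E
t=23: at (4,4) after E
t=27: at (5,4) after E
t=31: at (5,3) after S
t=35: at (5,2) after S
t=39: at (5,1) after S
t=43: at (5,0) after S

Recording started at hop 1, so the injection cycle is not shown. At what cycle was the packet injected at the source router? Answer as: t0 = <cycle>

At hop 1 the cycle is 19; in general cyc_k = t0 + kL.
So t0 = 19 − 1·4 = 15.

t0 = 15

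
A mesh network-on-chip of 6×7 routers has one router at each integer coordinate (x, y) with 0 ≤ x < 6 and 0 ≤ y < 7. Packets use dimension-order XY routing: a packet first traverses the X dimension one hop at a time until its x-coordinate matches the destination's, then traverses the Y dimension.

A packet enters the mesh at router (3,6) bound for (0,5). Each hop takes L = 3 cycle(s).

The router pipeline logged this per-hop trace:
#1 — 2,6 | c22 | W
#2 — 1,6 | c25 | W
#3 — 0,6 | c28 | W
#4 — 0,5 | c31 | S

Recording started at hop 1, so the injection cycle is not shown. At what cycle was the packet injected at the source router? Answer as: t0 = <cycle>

cyc[1] = 22 and cyc[k] = t0 + k·L for every k.
t0 = cyc[1] − L = 22 − 3 = 19.

t0 = 19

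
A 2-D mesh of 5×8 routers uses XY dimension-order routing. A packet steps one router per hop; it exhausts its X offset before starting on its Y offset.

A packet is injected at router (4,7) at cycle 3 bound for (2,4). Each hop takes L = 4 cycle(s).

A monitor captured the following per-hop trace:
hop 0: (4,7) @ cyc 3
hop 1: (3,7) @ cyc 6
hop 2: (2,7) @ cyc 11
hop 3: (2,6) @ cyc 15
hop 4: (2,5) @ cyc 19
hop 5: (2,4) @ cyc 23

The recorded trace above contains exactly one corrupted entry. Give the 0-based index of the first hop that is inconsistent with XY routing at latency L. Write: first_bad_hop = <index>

hop 1: step (-1,+0), +3 cyc — BAD: Δcyc=3≠L

first_bad_hop = 1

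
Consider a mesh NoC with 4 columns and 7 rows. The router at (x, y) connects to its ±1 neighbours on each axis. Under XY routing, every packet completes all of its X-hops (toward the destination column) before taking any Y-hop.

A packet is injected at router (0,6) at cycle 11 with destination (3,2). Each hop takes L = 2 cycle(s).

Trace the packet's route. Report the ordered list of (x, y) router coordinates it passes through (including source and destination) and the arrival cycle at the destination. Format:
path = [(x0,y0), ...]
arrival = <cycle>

path = [(0,6), (1,6), (2,6), (3,6), (3,5), (3,4), (3,3), (3,2)]
arrival = 25

t=11: at (0,6)
t=13: at (1,6) after E
t=15: at (2,6) after E
t=17: at (3,6) after E
t=19: at (3,5) after S
t=21: at (3,4) after S
t=23: at (3,3) after S
t=25: at (3,2) after S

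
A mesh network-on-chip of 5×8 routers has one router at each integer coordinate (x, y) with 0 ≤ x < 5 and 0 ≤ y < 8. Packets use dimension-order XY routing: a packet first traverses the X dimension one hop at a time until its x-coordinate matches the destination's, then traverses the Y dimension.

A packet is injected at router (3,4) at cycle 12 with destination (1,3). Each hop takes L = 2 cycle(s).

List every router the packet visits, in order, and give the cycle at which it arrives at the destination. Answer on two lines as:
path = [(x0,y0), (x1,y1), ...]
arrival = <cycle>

  0. router=(3,4) cycle=12 (inject)
  1. router=(2,4) cycle=14 dir=W
  2. router=(1,4) cycle=16 dir=W
  3. router=(1,3) cycle=18 dir=S

path = [(3,4), (2,4), (1,4), (1,3)]
arrival = 18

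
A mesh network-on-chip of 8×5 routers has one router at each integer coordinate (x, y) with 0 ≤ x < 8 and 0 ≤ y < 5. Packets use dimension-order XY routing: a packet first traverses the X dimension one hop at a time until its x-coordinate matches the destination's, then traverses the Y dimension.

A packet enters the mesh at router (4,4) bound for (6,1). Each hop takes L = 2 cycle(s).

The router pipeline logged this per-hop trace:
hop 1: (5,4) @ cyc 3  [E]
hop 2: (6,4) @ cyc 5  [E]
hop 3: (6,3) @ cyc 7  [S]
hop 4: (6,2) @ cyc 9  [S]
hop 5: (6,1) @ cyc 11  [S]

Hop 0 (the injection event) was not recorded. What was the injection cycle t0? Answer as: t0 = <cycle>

t0 = 1

At hop 1 the cycle is 3; in general cyc_k = t0 + kL.
So t0 = 3 − 1·2 = 1.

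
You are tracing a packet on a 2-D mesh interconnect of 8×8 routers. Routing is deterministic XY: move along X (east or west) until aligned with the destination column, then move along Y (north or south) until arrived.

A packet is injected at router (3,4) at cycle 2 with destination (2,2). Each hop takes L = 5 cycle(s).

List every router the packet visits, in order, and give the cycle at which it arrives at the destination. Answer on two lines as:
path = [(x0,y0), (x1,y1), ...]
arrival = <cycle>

path = [(3,4), (2,4), (2,3), (2,2)]
arrival = 17

[0] x=3 y=4 t=2
[1] x=2 y=4 t=7 →W
[2] x=2 y=3 t=12 →S
[3] x=2 y=2 t=17 →S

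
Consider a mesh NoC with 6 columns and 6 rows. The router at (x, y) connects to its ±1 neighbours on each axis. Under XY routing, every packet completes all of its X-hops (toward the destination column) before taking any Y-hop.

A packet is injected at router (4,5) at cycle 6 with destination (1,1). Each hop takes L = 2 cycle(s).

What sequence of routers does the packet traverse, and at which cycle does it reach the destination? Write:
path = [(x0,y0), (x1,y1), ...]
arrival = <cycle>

path = [(4,5), (3,5), (2,5), (1,5), (1,4), (1,3), (1,2), (1,1)]
arrival = 20

[0] x=4 y=5 t=6
[1] x=3 y=5 t=8 →W
[2] x=2 y=5 t=10 →W
[3] x=1 y=5 t=12 →W
[4] x=1 y=4 t=14 →S
[5] x=1 y=3 t=16 →S
[6] x=1 y=2 t=18 →S
[7] x=1 y=1 t=20 →S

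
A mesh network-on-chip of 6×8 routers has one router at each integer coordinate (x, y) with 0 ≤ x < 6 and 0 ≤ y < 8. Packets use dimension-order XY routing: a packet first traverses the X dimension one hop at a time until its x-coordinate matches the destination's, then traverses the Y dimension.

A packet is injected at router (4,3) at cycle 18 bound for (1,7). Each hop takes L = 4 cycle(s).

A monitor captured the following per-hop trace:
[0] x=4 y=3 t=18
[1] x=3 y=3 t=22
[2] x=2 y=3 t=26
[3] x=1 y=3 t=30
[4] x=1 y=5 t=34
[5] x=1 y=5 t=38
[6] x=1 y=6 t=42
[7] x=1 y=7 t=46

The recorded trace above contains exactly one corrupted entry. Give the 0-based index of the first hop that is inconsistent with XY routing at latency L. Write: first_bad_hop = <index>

first_bad_hop = 4

hop 1: step (-1,+0), +4 cyc — ok
hop 2: step (-1,+0), +4 cyc — ok
hop 3: step (-1,+0), +4 cyc — ok
hop 4: step (+0,+2), +4 cyc — BAD: non-unit step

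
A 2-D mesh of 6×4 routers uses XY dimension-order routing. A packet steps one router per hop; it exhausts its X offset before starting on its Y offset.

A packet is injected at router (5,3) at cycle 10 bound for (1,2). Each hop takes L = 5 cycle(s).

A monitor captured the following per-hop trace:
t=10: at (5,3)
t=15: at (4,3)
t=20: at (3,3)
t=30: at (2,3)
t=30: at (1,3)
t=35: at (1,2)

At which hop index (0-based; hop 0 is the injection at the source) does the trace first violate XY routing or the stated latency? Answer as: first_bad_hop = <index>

[1] (-1,+0) / 5c ⇒ ok
[2] (-1,+0) / 5c ⇒ ok
[3] (-1,+0) / 10c ⇒ BAD: Δcyc=10≠L

first_bad_hop = 3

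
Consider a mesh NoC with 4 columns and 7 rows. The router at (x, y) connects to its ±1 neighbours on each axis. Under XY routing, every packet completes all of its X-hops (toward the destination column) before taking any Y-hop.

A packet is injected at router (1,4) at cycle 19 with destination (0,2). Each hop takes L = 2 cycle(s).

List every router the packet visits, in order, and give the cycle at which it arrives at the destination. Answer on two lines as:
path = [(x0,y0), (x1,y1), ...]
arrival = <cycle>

path = [(1,4), (0,4), (0,3), (0,2)]
arrival = 25

  0. router=(1,4) cycle=19 (inject)
  1. router=(0,4) cycle=21 dir=W
  2. router=(0,3) cycle=23 dir=S
  3. router=(0,2) cycle=25 dir=S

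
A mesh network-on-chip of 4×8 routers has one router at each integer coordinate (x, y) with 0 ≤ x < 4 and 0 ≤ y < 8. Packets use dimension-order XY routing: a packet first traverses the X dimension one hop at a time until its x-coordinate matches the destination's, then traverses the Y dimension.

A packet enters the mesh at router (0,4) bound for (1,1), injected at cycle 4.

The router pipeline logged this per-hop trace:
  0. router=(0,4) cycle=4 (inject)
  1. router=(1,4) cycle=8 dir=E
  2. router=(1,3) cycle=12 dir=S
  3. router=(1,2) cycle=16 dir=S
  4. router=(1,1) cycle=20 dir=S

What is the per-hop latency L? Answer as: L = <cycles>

L = 4

From hop 0 (4) to hop 1 (8): +4 cycles.
That increment is L by definition: L = 4.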